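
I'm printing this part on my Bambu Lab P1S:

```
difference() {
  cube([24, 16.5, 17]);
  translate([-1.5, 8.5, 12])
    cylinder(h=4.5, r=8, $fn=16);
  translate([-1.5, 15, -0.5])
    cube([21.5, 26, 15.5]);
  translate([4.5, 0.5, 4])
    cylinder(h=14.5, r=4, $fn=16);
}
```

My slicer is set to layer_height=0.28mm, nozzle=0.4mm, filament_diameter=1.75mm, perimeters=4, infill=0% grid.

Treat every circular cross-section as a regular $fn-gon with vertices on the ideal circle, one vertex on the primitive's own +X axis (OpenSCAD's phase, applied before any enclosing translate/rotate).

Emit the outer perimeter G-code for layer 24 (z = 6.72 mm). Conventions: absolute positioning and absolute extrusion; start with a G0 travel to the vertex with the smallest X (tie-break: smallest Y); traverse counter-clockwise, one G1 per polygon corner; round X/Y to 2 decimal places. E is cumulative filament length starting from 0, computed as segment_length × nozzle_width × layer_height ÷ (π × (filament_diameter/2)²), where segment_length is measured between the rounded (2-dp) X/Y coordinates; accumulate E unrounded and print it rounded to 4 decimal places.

G0 X0.00 Y0.00 Z6.72
G1 X0.60 Y0.00 E0.0279
G1 X0.50 Y0.50 E0.0517
G1 X0.80 Y2.03 E0.1243
G1 X1.67 Y3.33 E0.1971
G1 X2.97 Y4.20 E0.2700
G1 X4.50 Y4.50 E0.3426
G1 X6.03 Y4.20 E0.4152
G1 X7.33 Y3.33 E0.4880
G1 X8.20 Y2.03 E0.5608
G1 X8.50 Y0.50 E0.6334
G1 X8.40 Y0.00 E0.6572
G1 X24.00 Y0.00 E1.3836
G1 X24.00 Y16.50 E2.1519
G1 X20.00 Y16.50 E2.3381
G1 X20.00 Y15.00 E2.4080
G1 X0.00 Y15.00 E3.3393
G1 X0.00 Y0.00 E4.0377

At z = 6.72 mm: the cube is present — its section is the full 24×16.5 rectangle; the cylinder at (-1.5, 8.5) is absent (z outside [12, 16.5]); the cube at (-1.5, 15) (footprint 21.5×26) is included at this height; the r=4 cylinder at (4.5, 0.5) contributes a regular 16-gon of circumradius 4; Subtracting the remaining from the first: starting from the 24×16.5 cube, the 21.5×26 cube at (-1.5, 15) partially overlaps it — only the 30.00 mm² overlap (of its 559.00 mm²) is removed, clipping the outline; the r=4 cylinder at (4.5, 0.5) partially overlaps it — only the 28.44 mm² overlap (of its 48.98 mm²) is removed, clipping the outline — 1 connected region. The outline is a single polygon with 17 vertices. Extrusion per mm of travel: 0.4 × 0.28 / (π × 0.875²) = 0.046564. Accumulating E over each segment gives final E = 4.0377.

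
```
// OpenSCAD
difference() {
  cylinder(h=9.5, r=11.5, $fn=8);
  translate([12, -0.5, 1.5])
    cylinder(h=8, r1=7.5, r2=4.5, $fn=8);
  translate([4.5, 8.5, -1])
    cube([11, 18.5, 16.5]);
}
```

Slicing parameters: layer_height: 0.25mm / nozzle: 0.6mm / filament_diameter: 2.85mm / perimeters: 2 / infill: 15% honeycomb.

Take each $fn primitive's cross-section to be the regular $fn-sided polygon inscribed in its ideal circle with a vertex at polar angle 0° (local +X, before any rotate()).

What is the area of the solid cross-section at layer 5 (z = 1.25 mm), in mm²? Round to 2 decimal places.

At z = 1.25 mm: the r=11.5 cylinder contributes a regular 8-gon of circumradius 11.5 (area = (8/2)·11.500²·sin(360°/8) = 374.06 mm²); the cone at (12, -0.5) does not reach this height (z outside [1.5, 9.5]); the cube at (4.5, 8.5) is present — its section is the full 11×18.5 rectangle (area 203.50 mm²); Subtracting the remaining from the first: starting from the r=11.5 cylinder (374.06 mm²), the 11×18.5 cube at (4.5, 8.5) partially overlaps it — only the 1.56 mm² overlap (of its 203.50 mm²) is removed, clipping the outline — area = 372.50 mm². Overall, the cross-section is a single solid region. Net area = 372.50 mm².

372.50 mm²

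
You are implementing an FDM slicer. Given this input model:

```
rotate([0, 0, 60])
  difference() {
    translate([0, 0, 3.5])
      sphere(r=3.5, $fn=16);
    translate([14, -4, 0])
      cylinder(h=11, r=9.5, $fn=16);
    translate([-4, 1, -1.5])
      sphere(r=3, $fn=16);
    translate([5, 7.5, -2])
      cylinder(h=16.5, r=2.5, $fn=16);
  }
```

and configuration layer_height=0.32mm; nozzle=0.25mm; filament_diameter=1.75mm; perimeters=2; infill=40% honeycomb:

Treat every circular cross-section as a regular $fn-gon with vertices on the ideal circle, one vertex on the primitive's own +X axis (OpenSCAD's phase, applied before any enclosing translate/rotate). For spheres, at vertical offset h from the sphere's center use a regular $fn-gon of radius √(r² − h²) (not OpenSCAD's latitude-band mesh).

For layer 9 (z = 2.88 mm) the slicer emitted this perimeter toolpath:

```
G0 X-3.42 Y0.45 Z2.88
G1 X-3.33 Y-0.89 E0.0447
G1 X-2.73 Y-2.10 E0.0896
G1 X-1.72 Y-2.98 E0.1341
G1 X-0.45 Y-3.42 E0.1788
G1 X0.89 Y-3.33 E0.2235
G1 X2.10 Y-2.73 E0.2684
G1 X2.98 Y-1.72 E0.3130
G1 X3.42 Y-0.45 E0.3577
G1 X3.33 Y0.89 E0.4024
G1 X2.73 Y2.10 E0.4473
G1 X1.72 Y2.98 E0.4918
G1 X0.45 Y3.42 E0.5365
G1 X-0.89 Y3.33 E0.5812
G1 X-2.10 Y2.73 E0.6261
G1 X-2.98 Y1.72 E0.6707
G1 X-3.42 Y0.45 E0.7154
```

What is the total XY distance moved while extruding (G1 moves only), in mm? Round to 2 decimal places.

Sum the Euclidean lengths of each G1 segment: total = 21.51 mm.

21.51 mm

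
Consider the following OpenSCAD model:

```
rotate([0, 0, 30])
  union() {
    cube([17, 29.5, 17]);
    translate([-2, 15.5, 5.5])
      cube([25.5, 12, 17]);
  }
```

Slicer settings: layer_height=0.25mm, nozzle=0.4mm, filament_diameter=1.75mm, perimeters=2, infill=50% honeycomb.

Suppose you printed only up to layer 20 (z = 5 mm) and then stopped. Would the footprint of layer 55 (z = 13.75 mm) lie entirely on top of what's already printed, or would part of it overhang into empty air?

Compare the two slices. At z = 5: the 17×29.5 cube contributes its full rectangle (area 501.50 mm²); the cube at (-2, 15.5) does not reach this height (z outside [5.5, 22.5]); Taking the union: only the 17×29.5 cube is present, so the union is just that shape — area = 501.50 mm²; (whole slice rotated 30° about Z — lengths, areas and connectivity unchanged). At z = 13.75: the 17×29.5 cube contributes its full rectangle (area 501.50 mm²); the cube at (-2, 15.5) (footprint 25.5×12) is included at this height (area 306.00 mm²); Taking the union: the regions partially overlap — summed areas 807.50 mm² minus the doubly-counted overlap 204.00 mm² gives 603.50 mm² — area = 603.50 mm²; (whole slice rotated 30° about Z — lengths, areas and connectivity unchanged). Checking containment: at z = 13.75 the cross-section extends beyond the z = 5 cross-section by about 102.00 mm².

part overhangs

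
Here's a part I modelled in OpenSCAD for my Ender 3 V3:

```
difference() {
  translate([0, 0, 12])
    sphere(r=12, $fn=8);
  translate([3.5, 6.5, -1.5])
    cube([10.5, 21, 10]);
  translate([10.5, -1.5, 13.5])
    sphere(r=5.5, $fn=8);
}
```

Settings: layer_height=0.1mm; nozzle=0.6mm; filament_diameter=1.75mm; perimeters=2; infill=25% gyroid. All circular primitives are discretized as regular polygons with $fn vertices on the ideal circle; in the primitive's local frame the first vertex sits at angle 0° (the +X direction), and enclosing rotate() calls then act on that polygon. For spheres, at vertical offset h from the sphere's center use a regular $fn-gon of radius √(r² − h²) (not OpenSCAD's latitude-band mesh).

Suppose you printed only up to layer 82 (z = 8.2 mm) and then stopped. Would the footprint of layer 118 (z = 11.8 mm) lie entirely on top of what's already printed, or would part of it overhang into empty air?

Compare the two slices. At z = 8.2: the r=12 sphere contributes a regular 8-gon of circumradius √(12²−3.8²) = 11.382 (area = (8/2)·11.382²·sin(360°/8) = 366.45 mm²); the cube at (3.5, 6.5) (footprint 10.5×21) is included at this height (area 220.50 mm²); the sphere at (10.5, -1.5): section is a regular 8-gon, circumradius = √(r²−h²) = √(5.5²−5.3²) = 1.470 (area = (8/2)·1.470²·sin(360°/8) = 6.11 mm²); After the difference (first − rest): starting from the r=12 sphere (366.45 mm²), the 10.5×21 cube at (3.5, 6.5) partially overlaps it — only the 11.83 mm² overlap (of its 220.50 mm²) is removed, clipping the outline; the r=5.5 sphere at (10.5, -1.5) partially overlaps it — only the 3.71 mm² overlap (of its 6.11 mm²) is removed, clipping the outline — area = 350.92 mm². At z = 11.8: the r=12 sphere contributes a regular 8-gon of circumradius √(12²−0.2²) = 11.998 (area = (8/2)·11.998²·sin(360°/8) = 407.18 mm²); the cube at (3.5, 6.5) is not intersected at this z (z outside [-1.5, 8.5]); the r=5.5 sphere at (10.5, -1.5) slices to a regular 8-gon of circumradius 5.231 (√(r²−h²) with h=1.7 from center) (area = (8/2)·5.231²·sin(360°/8) = 77.39 mm²); Taking the first minus the rest: starting from the r=12 sphere (407.18 mm²), the r=5.5 sphere at (10.5, -1.5) partially overlaps it — only the 42.40 mm² overlap (of its 77.39 mm²) is removed, clipping the outline — area = 364.78 mm². Checking containment: at z = 11.8 the cross-section extends beyond the z = 8.2 cross-section by about 46.54 mm².

part overhangs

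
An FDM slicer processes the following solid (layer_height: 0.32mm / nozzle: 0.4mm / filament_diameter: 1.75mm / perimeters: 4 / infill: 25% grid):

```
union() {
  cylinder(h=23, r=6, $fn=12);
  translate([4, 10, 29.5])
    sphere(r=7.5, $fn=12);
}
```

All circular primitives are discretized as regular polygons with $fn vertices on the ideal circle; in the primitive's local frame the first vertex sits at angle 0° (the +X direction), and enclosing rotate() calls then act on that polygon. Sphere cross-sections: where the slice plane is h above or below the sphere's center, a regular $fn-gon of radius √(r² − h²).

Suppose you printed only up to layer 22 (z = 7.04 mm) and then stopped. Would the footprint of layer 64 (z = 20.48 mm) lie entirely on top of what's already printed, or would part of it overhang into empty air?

entirely on top

Compare the two slices. At z = 7.04: the r=6 cylinder contributes a regular 12-gon of circumradius 6 (area = (12/2)·6.000²·sin(360°/12) = 108.00 mm²); the sphere at (4, 10) is absent (|z−center|=22.460 > r=7.5); Taking the union: only the r=6 cylinder is present, so the union is just that shape — area = 108.00 mm². At z = 20.48: the r=6 cylinder gives a regular 12-gon of circumradius 6 (constant along its height) (area = (12/2)·6.000²·sin(360°/12) = 108.00 mm²); the sphere at (4, 10) is absent (|z−center|=9.020 > r=7.5); Combining (union): only the r=6 cylinder is present, so the union is just that shape — area = 108.00 mm². Checking containment: the cross-section at z = 20.48 is a subset of the cross-section at z = 7.04.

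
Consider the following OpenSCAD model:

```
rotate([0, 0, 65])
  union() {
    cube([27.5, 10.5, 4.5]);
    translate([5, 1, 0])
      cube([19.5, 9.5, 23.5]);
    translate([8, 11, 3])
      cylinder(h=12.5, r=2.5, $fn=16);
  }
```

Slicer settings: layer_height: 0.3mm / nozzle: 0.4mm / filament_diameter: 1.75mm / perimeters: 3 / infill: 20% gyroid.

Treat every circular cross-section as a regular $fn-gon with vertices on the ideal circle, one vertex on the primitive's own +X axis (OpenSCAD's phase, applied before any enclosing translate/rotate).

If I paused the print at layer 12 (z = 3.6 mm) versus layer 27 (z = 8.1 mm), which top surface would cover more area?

Layer 12 (z = 3.6): the cube (footprint 27.5×10.5) is included at this height (area 288.75 mm²); the 19.5×9.5 cube at (5, 1) contributes its full rectangle (area 185.25 mm²); the r=2.5 cylinder at (8, 11) contributes a regular 16-gon of circumradius 2.5 (area = (16/2)·2.500²·sin(360°/16) = 19.13 mm²); Combining (union): the regions partially overlap — summed areas 493.13 mm² minus the doubly-counted overlap 192.37 mm² gives 300.77 mm² — area = 300.77 mm²; (rotated 65° about Z; rotation is an isometry so areas/perimeters/island counts are preserved). So its area = 300.77 mm². Layer 27 (z = 8.1): the cube is not intersected at this z (z outside [0, 4.5]); the 19.5×9.5 cube at (5, 1) contributes its full rectangle (area 185.25 mm²); the cylinder at (8, 11): section is a regular 16-gon, circumradius r=2.5 (area = (16/2)·2.500²·sin(360°/16) = 19.13 mm²); Taking the union: the regions partially overlap — summed areas 204.38 mm² minus the doubly-counted overlap 7.12 mm² gives 197.27 mm² — area = 197.27 mm²; (rotated 65° about Z; rotation is an isometry so areas/perimeters/island counts are preserved). So its area = 197.27 mm². Layer 12 is larger (300.77 vs 197.27 mm²).

layer 12 (z = 3.6 mm)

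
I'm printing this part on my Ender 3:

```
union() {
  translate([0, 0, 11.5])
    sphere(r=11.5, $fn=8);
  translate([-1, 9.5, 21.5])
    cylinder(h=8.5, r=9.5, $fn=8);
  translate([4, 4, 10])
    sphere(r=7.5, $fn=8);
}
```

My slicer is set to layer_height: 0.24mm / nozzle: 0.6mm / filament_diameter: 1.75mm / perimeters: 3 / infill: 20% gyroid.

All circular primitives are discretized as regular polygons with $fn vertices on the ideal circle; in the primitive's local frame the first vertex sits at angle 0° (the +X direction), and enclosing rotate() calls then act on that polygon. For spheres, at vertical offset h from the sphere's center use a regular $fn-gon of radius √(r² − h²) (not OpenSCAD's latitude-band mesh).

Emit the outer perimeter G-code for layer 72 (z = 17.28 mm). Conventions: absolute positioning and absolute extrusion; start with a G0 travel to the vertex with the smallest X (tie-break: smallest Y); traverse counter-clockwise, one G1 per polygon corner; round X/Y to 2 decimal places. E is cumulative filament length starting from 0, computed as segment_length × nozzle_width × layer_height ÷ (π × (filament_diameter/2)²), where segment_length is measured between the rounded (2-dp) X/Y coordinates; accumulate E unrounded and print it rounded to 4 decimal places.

G0 X-9.94 Y0.00 Z17.28
G1 X-7.03 Y-7.03 E0.4555
G1 X0.00 Y-9.94 E0.9110
G1 X7.03 Y-7.03 E1.3665
G1 X9.94 Y0.00 E1.8220
G1 X7.03 Y7.03 E2.2775
G1 X0.00 Y9.94 E2.7330
G1 X-7.03 Y7.03 E3.1885
G1 X-9.94 Y0.00 E3.6441

At z = 17.28 mm: the r=11.5 sphere contributes a regular 8-gon of circumradius √(11.5²−5.78²) = 9.942; the cylinder at (-1, 9.5) is absent (z outside [21.5, 30]); the sphere at (4, 4): section is a regular 8-gon, circumradius = √(r²−h²) = √(7.5²−7.28²) = 1.803; Taking the union: the r=7.5 sphere at (4, 4) lies entirely inside the r=11.5 sphere, so the union is just the r=11.5 sphere — 1 connected region. The outline is a single polygon with 8 vertices. Extrusion per mm of travel: 0.6 × 0.24 / (π × 0.875²) = 0.059868. Accumulating E over each segment gives final E = 3.6441.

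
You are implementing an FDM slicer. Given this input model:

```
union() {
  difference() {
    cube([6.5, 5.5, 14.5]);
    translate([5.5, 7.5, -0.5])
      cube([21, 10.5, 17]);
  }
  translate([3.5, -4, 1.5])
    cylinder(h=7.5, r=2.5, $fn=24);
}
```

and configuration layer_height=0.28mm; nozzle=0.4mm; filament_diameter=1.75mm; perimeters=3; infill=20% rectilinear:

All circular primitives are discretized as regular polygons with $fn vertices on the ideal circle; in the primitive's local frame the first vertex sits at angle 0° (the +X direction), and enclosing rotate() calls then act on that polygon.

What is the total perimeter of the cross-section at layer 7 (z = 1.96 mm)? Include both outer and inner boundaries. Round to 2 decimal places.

39.66 mm

At z = 1.96 mm: the cube (footprint 6.5×5.5) is included at this height (perimeter 24.00 mm); the cube at (5.5, 7.5) (footprint 21×10.5) is included at this height (perimeter 63.00 mm); Subtracting the remaining from the first: starting from the 6.5×5.5 cube, the 21×10.5 cube at (5.5, 7.5) misses the remaining region (no effect) — boundary = 24.00 mm; the r=2.5 cylinder at (3.5, -4) contributes a regular 24-gon of circumradius 2.5 (perimeter = 2·24·2.500·sin(180°/24) = 15.66 mm); Merging all regions: the 2 present regions are separate (no shared area or edge), so areas and boundary lengths simply add and each stays a separate island — boundary = 39.66 mm. Overall, the cross-section has 2 separate islands. Total boundary length (outer) = 39.66 mm.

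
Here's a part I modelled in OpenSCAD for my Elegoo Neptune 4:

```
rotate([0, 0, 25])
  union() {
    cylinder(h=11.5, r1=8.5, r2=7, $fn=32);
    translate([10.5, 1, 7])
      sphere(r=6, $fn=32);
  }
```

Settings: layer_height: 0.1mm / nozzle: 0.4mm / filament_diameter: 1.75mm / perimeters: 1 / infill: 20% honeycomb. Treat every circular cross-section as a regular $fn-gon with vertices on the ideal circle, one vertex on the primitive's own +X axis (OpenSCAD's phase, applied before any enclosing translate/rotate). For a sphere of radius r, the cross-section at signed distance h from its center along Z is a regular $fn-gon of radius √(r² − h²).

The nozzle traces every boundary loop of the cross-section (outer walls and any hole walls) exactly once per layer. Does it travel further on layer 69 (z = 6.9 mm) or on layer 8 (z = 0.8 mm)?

Layer 69 (z = 6.9): the cone (r1=8.5→r2=7) has section circumradius 7.600 here — a regular 32-gon (perimeter = 2·32·7.600·sin(180°/32) = 47.68 mm); the r=6 sphere at (10.5, 1) contributes a regular 32-gon of circumradius √(6²−0.1²) = 5.999 (perimeter = 2·32·5.999·sin(180°/32) = 37.63 mm); Merging all regions: the regions partially overlap (shared area 17.33 mm²), so the edge portions inside another operand are dropped and the merged outline is re-measured after clipping — boundary = 67.07 mm; (whole slice rotated 25° about Z — lengths, areas and connectivity unchanged). So its perimeter = 67.07 mm. Layer 8 (z = 0.8): the cone: at t=0.070 of its height the radius interpolates to r₁+(r₂−r₁)t = 8.396, giving a regular 32-gon of that circumradius (perimeter = 2·32·8.396·sin(180°/32) = 52.67 mm); the sphere at (10.5, 1) does not reach this height (|z−center|=6.200 > r=6); Combining (union): only the cone is present, so the union is just that shape — boundary = 52.67 mm; (rotated 25° about Z; rotation is an isometry so areas/perimeters/island counts are preserved). So its perimeter = 52.67 mm. Layer 69 is larger (67.07 vs 52.67 mm).

layer 69 (z = 6.9 mm)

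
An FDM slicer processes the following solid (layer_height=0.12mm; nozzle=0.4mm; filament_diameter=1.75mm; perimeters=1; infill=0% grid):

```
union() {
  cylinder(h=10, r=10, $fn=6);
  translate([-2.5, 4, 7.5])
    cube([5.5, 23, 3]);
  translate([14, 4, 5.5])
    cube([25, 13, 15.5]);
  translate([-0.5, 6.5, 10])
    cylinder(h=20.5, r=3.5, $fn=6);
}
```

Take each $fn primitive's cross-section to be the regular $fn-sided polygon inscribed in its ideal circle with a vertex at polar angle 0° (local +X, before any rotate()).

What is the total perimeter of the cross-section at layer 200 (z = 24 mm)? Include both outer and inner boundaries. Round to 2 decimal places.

At z = 24 mm: the cylinder is not intersected at this z (z outside [0, 10]); the cube at (-2.5, 4) is not intersected at this z (z outside [7.5, 10.5]); the cube at (14, 4) is absent (z outside [5.5, 21]); the r=3.5 cylinder at (-0.5, 6.5) contributes a regular 6-gon of circumradius 3.5 (perimeter = 2·6·3.500·sin(180°/6) = 21.00 mm); Combining (union): only the r=3.5 cylinder at (-0.5, 6.5) is present, so the union is just that shape — boundary = 21.00 mm. Overall, the cross-section is a single solid region. Total boundary length (outer) = 21.00 mm.

21.00 mm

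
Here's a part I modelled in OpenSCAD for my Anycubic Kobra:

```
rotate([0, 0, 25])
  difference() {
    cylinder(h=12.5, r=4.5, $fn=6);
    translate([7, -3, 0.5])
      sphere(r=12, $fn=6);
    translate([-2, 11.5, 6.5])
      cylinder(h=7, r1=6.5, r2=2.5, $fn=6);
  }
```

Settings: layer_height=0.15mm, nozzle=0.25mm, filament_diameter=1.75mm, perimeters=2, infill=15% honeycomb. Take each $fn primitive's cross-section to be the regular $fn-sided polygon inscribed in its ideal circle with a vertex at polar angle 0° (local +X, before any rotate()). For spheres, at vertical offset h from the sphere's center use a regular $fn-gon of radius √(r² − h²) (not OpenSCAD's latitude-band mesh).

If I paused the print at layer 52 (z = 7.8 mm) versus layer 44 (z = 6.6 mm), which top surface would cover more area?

layer 52 (z = 7.8 mm)

Layer 52 (z = 7.8): the r=4.5 cylinder gives a regular 6-gon of circumradius 4.5 (constant along its height) (area = (6/2)·4.500²·sin(360°/6) = 52.61 mm²); the r=12 sphere at (7, -3) contributes a regular 6-gon of circumradius √(12²−7.3²) = 9.524 (area = (6/2)·9.524²·sin(360°/6) = 235.67 mm²); the cone at (-2, 11.5) contributes a regular 6-gon of circumradius 5.757 (interpolated between r1=6.5 and r2=2.5 at t=0.186) (area = (6/2)·5.757²·sin(360°/6) = 86.11 mm²); Taking the first minus the rest: starting from the r=4.5 cylinder (52.61 mm²), the r=12 sphere at (7, -3) partially overlaps it — only the 32.01 mm² overlap (of its 235.67 mm²) is removed, clipping the outline; the cone at (-2, 11.5) misses the remaining region (no effect) — area = 20.60 mm²; (whole slice rotated 25° about Z — lengths, areas and connectivity unchanged). So its area = 20.60 mm². Layer 44 (z = 6.6): the r=4.5 cylinder gives a regular 6-gon of circumradius 4.5 (constant along its height) (area = (6/2)·4.500²·sin(360°/6) = 52.61 mm²); the r=12 sphere at (7, -3) contributes a regular 6-gon of circumradius √(12²−6.1²) = 10.334 (area = (6/2)·10.334²·sin(360°/6) = 277.45 mm²); the cone at (-2, 11.5): at t=0.014 of its height the radius interpolates to r₁+(r₂−r₁)t = 6.443, giving a regular 6-gon of that circumradius (area = (6/2)·6.443²·sin(360°/6) = 107.85 mm²); Subtracting the remaining from the first: starting from the r=4.5 cylinder (52.61 mm²), the r=12 sphere at (7, -3) partially overlaps it — only the 37.68 mm² overlap (of its 277.45 mm²) is removed, clipping the outline; the cone at (-2, 11.5) misses the remaining region (no effect) — area = 14.93 mm²; (rotated 25° about Z; rotation is an isometry so areas/perimeters/island counts are preserved). So its area = 14.93 mm². Layer 52 is larger (20.60 vs 14.93 mm²).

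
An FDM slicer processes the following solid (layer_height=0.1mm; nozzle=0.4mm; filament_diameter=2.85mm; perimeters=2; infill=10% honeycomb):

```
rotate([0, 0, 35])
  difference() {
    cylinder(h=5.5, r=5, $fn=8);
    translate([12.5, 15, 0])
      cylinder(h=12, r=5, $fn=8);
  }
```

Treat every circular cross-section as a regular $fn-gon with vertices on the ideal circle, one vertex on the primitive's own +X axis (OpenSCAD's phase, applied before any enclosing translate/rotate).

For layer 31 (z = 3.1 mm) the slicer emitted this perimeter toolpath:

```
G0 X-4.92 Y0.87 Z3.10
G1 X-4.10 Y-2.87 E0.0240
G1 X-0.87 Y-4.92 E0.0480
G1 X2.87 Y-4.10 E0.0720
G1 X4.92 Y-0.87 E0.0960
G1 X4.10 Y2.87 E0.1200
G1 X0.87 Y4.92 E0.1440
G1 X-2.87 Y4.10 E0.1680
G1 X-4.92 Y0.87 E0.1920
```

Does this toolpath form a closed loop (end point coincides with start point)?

Start point (G0): (-4.92, 0.87). End point (last G1): the path returns to the start — closed.

yes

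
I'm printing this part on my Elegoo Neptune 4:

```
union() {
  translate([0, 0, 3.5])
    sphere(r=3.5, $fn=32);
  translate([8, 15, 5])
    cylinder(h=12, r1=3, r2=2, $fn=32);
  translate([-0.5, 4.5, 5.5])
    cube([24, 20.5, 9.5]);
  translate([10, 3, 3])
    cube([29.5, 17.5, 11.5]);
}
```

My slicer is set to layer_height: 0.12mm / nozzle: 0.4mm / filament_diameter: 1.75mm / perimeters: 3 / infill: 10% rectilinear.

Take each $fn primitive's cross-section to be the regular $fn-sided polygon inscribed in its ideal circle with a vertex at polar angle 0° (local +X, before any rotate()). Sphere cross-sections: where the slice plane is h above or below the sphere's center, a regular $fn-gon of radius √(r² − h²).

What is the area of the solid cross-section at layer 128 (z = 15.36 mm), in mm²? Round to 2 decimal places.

At z = 15.36 mm: the sphere is not intersected at this z (|z−center|=11.860 > r=3.5); the cone at (8, 15): at t=0.863 of its height the radius interpolates to r₁+(r₂−r₁)t = 2.137, giving a regular 32-gon of that circumradius (area = (32/2)·2.137²·sin(360°/32) = 14.25 mm²); the cube at (-0.5, 4.5) does not reach this height (z outside [5.5, 15]); the cube at (10, 3) is not intersected at this z (z outside [3, 14.5]); Combining (union): only the cone at (8, 15) is present, so the union is just that shape — area = 14.25 mm². Overall, the cross-section is a single solid region. Net area = 14.25 mm².

14.25 mm²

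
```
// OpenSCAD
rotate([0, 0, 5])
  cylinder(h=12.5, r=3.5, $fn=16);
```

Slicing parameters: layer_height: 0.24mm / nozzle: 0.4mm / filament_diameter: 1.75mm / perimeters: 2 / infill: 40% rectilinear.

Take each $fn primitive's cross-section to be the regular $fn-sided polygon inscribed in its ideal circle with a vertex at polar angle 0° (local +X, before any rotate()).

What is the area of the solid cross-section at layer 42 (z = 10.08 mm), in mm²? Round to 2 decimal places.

At z = 10.08 mm: the cylinder: section is a regular 16-gon, circumradius r=3.5 (area = (16/2)·3.500²·sin(360°/16) = 37.50 mm²); (rotated 5° about Z; rotation is an isometry so areas/perimeters/island counts are preserved). Overall, the cross-section is a single solid region. Net area = 37.50 mm².

37.50 mm²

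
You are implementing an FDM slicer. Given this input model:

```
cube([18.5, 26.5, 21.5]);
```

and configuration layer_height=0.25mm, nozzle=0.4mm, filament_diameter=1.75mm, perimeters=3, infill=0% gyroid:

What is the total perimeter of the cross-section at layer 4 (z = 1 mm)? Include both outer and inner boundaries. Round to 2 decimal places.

90.00 mm

At z = 1 mm: the cube is present — its section is the full 18.5×26.5 rectangle (perimeter 90.00 mm). Overall, the cross-section is a single solid region. Total boundary length (outer) = 90.00 mm.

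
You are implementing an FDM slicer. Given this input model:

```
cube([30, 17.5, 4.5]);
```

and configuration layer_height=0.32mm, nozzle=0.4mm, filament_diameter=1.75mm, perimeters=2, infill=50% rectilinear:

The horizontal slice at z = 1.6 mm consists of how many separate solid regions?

At z = 1.6 mm: the 30×17.5 cube contributes its full rectangle. The result has 1 disconnected region.

1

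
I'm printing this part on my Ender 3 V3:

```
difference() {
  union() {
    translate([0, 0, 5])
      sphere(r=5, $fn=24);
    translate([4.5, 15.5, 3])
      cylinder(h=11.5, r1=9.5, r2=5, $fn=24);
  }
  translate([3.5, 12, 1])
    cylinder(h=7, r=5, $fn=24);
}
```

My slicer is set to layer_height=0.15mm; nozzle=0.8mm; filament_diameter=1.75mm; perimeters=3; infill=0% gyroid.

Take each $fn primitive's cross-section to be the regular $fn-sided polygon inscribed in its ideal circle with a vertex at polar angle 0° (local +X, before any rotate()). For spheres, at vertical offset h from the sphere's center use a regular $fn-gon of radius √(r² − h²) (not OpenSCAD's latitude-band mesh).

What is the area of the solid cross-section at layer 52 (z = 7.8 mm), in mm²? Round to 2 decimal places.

At z = 7.8 mm: the r=5 sphere contributes a regular 24-gon of circumradius √(5²−2.8²) = 4.142 (area = (24/2)·4.142²·sin(360°/24) = 53.30 mm²); the cone at (4.5, 15.5) contributes a regular 24-gon of circumradius 7.622 (interpolated between r1=9.5 and r2=5 at t=0.417) (area = (24/2)·7.622²·sin(360°/24) = 180.42 mm²); Taking the union: the 2 present regions are separate (no shared area or edge), so areas and boundary lengths simply add and each stays a separate island — area = 233.72 mm²; the r=5 cylinder at (3.5, 12) gives a regular 24-gon of circumradius 5 (constant along its height) (area = (24/2)·5.000²·sin(360°/24) = 77.65 mm²); Subtracting the remaining from the first: starting from that combined region (233.72 mm²), the r=5 cylinder at (3.5, 12) partially overlaps it — only the 71.28 mm² overlap (of its 77.65 mm²) is removed, clipping the outline — area = 162.44 mm². Overall, the cross-section has 2 separate islands. Net area = 162.44 mm².

162.44 mm²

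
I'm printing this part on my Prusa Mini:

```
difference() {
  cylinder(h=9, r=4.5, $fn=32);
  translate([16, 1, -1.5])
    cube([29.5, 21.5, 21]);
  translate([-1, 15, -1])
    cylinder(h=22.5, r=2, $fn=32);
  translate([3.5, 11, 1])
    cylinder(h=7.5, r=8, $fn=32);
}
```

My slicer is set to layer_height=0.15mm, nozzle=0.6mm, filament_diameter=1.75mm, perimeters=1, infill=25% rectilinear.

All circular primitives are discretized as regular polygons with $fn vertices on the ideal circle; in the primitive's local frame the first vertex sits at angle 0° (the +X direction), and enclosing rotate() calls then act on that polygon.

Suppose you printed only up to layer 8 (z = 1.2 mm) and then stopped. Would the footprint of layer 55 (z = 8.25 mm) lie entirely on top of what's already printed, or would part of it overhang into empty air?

Compare the two slices. At z = 1.2: the r=4.5 cylinder contributes a regular 32-gon of circumradius 4.5 (area = (32/2)·4.500²·sin(360°/32) = 63.21 mm²); the 29.5×21.5 cube at (16, 1) contributes its full rectangle (area 634.25 mm²); the r=2 cylinder at (-1, 15) contributes a regular 32-gon of circumradius 2 (area = (32/2)·2.000²·sin(360°/32) = 12.49 mm²); the cylinder at (3.5, 11): section is a regular 32-gon, circumradius r=8 (area = (32/2)·8.000²·sin(360°/32) = 199.77 mm²); Subtracting the remaining from the first: starting from the r=4.5 cylinder (63.21 mm²), the 29.5×21.5 cube at (16, 1) misses the remaining region (no effect); the r=2 cylinder at (-1, 15) misses the remaining region (no effect); the r=8 cylinder at (3.5, 11) partially overlaps it — only the 2.76 mm² overlap (of its 199.77 mm²) is removed, clipping the outline — area = 60.45 mm². At z = 8.25: the r=4.5 cylinder gives a regular 32-gon of circumradius 4.5 (constant along its height) (area = (32/2)·4.500²·sin(360°/32) = 63.21 mm²); the 29.5×21.5 cube at (16, 1) contributes its full rectangle (area 634.25 mm²); the cylinder at (-1, 15): section is a regular 32-gon, circumradius r=2 (area = (32/2)·2.000²·sin(360°/32) = 12.49 mm²); the r=8 cylinder at (3.5, 11) contributes a regular 32-gon of circumradius 8 (area = (32/2)·8.000²·sin(360°/32) = 199.77 mm²); Taking the first minus the rest: starting from the r=4.5 cylinder (63.21 mm²), the 29.5×21.5 cube at (16, 1) misses the remaining region (no effect); the r=2 cylinder at (-1, 15) misses the remaining region (no effect); the r=8 cylinder at (3.5, 11) partially overlaps it — only the 2.76 mm² overlap (of its 199.77 mm²) is removed, clipping the outline — area = 60.45 mm². Checking containment: the cross-section at z = 8.25 is a subset of the cross-section at z = 1.2.

entirely on top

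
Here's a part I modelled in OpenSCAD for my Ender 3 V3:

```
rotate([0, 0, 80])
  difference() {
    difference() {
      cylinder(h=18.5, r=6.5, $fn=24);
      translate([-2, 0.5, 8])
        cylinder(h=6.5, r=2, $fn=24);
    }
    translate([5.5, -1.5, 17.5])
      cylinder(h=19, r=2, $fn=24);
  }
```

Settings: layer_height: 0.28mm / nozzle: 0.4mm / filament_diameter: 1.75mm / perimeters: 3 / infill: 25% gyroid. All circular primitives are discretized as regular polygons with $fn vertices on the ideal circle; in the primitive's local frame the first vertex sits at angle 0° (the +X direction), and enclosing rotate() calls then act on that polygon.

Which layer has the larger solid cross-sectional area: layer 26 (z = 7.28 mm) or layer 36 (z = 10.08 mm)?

Layer 26 (z = 7.28): the r=6.5 cylinder gives a regular 24-gon of circumradius 6.5 (constant along its height) (area = (24/2)·6.500²·sin(360°/24) = 131.22 mm²); the cylinder at (-2, 0.5) is not intersected at this z (z outside [8, 14.5]); Taking the first minus the rest: none of the subtracted shapes is present at this height, so the r=6.5 cylinder is unchanged — area = 131.22 mm²; the cylinder at (5.5, -1.5) is not intersected at this z (z outside [17.5, 36.5]); Subtracting the remaining from the first: none of the subtracted shapes is present at this height, so the result so far is unchanged — area = 131.22 mm²; (rotated 80° about Z; rotation is an isometry so areas/perimeters/island counts are preserved). So its area = 131.22 mm². Layer 36 (z = 10.08): the r=6.5 cylinder gives a regular 24-gon of circumradius 6.5 (constant along its height) (area = (24/2)·6.500²·sin(360°/24) = 131.22 mm²); the r=2 cylinder at (-2, 0.5) contributes a regular 24-gon of circumradius 2 (area = (24/2)·2.000²·sin(360°/24) = 12.42 mm²); Taking the first minus the rest: starting from the r=6.5 cylinder (131.22 mm²), the r=2 cylinder at (-2, 0.5) lies wholly inside it (removes its full 12.42 mm² and its 12.53 mm outline becomes a hole wall) — area = 118.80 mm²; the cylinder at (5.5, -1.5) does not reach this height (z outside [17.5, 36.5]); Subtracting the remaining from the first: none of the subtracted shapes is present at this height, so the result so far is unchanged — area = 118.80 mm²; (rotated 80° about Z; rotation is an isometry so areas/perimeters/island counts are preserved). So its area = 118.80 mm². Layer 26 is larger (131.22 vs 118.80 mm²).

layer 26 (z = 7.28 mm)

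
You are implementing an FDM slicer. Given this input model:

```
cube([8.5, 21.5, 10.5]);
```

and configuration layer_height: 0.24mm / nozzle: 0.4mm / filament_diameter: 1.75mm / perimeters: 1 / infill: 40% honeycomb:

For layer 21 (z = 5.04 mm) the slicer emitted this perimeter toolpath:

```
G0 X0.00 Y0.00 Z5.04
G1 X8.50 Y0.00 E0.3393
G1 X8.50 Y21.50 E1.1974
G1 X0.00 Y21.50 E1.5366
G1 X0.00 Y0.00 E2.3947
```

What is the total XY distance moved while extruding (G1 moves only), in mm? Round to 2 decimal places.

60.00 mm

Sum the Euclidean lengths of each G1 segment: total = 60.00 mm.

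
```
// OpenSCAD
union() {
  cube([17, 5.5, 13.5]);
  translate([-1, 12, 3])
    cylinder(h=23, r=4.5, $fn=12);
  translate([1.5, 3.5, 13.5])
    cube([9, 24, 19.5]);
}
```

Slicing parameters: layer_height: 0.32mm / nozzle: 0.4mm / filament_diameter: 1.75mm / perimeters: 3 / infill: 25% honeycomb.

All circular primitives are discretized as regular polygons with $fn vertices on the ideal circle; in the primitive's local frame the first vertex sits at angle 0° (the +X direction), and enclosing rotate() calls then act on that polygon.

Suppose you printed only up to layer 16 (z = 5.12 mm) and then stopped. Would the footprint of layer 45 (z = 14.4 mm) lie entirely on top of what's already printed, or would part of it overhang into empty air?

Compare the two slices. At z = 5.12: the cube (footprint 17×5.5) is included at this height (area 93.50 mm²); the r=4.5 cylinder at (-1, 12) contributes a regular 12-gon of circumradius 4.5 (area = (12/2)·4.500²·sin(360°/12) = 60.75 mm²); the cube at (1.5, 3.5) is not intersected at this z (z outside [13.5, 33]); Combining (union): the 2 present regions are separate (no shared area or edge), so areas and boundary lengths simply add and each stays a separate island — area = 154.25 mm². At z = 14.4: the cube is absent (z outside [0, 13.5]); the r=4.5 cylinder at (-1, 12) gives a regular 12-gon of circumradius 4.5 (constant along its height) (area = (12/2)·4.500²·sin(360°/12) = 60.75 mm²); the 9×24 cube at (1.5, 3.5) contributes its full rectangle (area 216.00 mm²); Merging all regions: the regions partially overlap — summed areas 276.75 mm² minus the doubly-counted overlap 9.60 mm² gives 267.15 mm² — area = 267.15 mm². Checking containment: at z = 14.4 the cross-section extends beyond the z = 5.12 cross-section by about 188.40 mm².

part overhangs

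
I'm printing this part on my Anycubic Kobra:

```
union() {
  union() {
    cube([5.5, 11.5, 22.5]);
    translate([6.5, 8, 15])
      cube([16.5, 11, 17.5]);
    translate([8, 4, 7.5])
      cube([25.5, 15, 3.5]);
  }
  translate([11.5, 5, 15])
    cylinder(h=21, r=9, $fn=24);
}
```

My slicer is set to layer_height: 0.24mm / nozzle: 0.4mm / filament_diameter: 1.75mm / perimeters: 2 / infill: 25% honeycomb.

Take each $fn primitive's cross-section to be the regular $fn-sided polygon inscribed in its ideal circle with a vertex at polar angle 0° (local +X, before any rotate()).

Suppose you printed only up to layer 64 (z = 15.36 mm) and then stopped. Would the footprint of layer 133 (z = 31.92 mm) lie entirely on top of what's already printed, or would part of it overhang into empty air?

Compare the two slices. At z = 15.36: the cube (footprint 5.5×11.5) is included at this height (area 63.25 mm²); the 16.5×11 cube at (6.5, 8) contributes its full rectangle (area 181.50 mm²); the cube at (8, 4) does not reach this height (z outside [7.5, 11]); Combining (union): the 2 present regions are separate (no shared area or edge), so areas and boundary lengths simply add and each stays a separate island — area = 244.75 mm²; the r=9 cylinder at (11.5, 5) gives a regular 24-gon of circumradius 9 (constant along its height) (area = (24/2)·9.000²·sin(360°/24) = 251.57 mm²); Combining (union): the regions partially overlap — summed areas 496.32 mm² minus the doubly-counted overlap 89.70 mm² gives 406.62 mm² — area = 406.62 mm². At z = 31.92: the cube is not intersected at this z (z outside [0, 22.5]); the cube at (6.5, 8) is present — its section is the full 16.5×11 rectangle (area 181.50 mm²); the cube at (8, 4) does not reach this height (z outside [7.5, 11]); Combining (union): only the 16.5×11 cube at (6.5, 8) is present, so the union is just that shape — area = 181.50 mm²; the cylinder at (11.5, 5): section is a regular 24-gon, circumradius r=9 (area = (24/2)·9.000²·sin(360°/24) = 251.57 mm²); Combining (union): the regions partially overlap — summed areas 433.07 mm² minus the doubly-counted overlap 63.85 mm² gives 369.22 mm² — area = 369.22 mm². Checking containment: the cross-section at z = 31.92 is a subset of the cross-section at z = 15.36.

entirely on top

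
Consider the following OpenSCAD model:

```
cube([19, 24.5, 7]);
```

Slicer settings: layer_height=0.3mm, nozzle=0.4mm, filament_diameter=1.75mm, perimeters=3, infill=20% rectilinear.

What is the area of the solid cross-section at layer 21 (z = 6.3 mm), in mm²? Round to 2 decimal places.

465.50 mm²

At z = 6.3 mm: the cube (footprint 19×24.5) is included at this height (area 465.50 mm²). Overall, the cross-section is a single solid region. Net area = 465.50 mm².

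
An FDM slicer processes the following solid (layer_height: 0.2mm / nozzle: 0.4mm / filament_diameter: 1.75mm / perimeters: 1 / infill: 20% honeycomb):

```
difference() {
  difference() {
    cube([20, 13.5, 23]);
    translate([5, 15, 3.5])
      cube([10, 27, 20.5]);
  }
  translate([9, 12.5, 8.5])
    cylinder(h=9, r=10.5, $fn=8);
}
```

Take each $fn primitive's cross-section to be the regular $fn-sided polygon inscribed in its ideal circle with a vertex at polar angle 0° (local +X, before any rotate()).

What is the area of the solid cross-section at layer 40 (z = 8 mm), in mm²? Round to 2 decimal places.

270.00 mm²

At z = 8 mm: the cube is present — its section is the full 20×13.5 rectangle (area 270.00 mm²); the 10×27 cube at (5, 15) contributes its full rectangle (area 270.00 mm²); Taking the first minus the rest: starting from the 20×13.5 cube (270.00 mm²), the 10×27 cube at (5, 15) misses the remaining region (no effect) — area = 270.00 mm²; the cylinder at (9, 12.5) does not reach this height (z outside [8.5, 17.5]); Subtracting the remaining from the first: none of the subtracted shapes is present at this height, so the result so far is unchanged — area = 270.00 mm². Overall, the cross-section is a single solid region. Net area = 270.00 mm².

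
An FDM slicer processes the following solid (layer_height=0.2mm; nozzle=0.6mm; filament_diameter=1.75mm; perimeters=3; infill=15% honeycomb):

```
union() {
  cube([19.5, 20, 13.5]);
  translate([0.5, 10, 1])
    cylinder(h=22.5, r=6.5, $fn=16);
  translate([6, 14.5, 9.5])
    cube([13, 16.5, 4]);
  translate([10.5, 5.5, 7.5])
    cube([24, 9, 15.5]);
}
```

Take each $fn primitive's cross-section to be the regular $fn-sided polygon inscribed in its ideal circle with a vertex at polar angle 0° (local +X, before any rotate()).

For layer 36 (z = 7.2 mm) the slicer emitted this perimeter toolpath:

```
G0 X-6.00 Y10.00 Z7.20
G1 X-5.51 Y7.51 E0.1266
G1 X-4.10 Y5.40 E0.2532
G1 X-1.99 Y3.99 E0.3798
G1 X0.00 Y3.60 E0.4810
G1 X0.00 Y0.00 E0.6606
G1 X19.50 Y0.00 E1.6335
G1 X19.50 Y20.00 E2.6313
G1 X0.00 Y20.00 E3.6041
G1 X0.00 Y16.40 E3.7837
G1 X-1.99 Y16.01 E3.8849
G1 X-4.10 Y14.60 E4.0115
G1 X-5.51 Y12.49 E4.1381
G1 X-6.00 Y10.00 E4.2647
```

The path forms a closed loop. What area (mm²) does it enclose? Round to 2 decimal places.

448.30 mm²

Apply the shoelace formula to the sequence of (X, Y) vertices; enclosed area = 448.30 mm².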